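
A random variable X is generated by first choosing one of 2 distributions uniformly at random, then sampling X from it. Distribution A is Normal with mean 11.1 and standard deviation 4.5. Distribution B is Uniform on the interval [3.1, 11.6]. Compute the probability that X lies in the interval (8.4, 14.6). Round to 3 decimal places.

0.442

Conditional on each component, P(8.4 < X < 14.6): A: 0.507397; B: 0.376471.
By total probability, P(8.4 < X < 14.6) = 0.5·0.507397 + 0.5·0.376471 = 0.441934.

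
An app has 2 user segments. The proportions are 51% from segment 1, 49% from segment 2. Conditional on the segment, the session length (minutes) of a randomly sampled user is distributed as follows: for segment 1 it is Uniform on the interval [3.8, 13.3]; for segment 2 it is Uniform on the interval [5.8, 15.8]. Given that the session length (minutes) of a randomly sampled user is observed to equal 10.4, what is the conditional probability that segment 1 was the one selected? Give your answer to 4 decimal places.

0.5228

Likelihoods f(10.4 | ·): 1: 0.105263; 2: 0.1.
Posterior ∝ prior × likelihood. Numerator for 1: 0.51·0.105263 = 0.0536842.
Normalizing constant: 0.51·0.105263 + 0.49·0.1 = 0.102684.
P(1 | observation) = 0.0536842 / 0.102684 = 0.522809.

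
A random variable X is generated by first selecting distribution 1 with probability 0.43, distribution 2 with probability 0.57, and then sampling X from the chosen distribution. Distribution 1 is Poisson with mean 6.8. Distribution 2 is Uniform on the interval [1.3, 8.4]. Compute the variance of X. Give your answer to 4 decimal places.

Per component, 1: μ=6.8, E[X²]=53.04; 2: μ=4.85, E[X²]=27.7233.
E[X] = 0.43·6.8 + 0.57·4.85 = 5.6885.
E[X²] = 0.43·53.04 + 0.57·27.7233 = 38.6095.
Var(X) = E[X²] − (E[X])² = 38.6095 − 32.359 = 6.25047.

6.2505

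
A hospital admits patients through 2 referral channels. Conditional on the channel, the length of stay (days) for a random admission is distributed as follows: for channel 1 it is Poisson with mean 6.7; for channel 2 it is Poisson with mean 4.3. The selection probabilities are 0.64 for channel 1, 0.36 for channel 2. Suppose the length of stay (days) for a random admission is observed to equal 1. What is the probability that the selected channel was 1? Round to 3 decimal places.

0.201

Likelihoods P(X=1 | ·): 1: 0.00824711; 2: 0.0583448.
Posterior ∝ prior × likelihood. Numerator for 1: 0.64·0.00824711 = 0.00527815.
Normalizing constant: 0.64·0.00824711 + 0.36·0.0583448 = 0.0262823.
P(1 | observation) = 0.00527815 / 0.0262823 = 0.200825.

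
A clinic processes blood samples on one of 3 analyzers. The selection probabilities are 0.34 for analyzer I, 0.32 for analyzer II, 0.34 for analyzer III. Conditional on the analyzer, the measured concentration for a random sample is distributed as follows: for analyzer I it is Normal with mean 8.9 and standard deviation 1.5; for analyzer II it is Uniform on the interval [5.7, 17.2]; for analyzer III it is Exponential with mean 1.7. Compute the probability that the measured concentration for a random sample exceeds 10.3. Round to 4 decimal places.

0.2524

Conditional on each analyzer, P(X > 10.3): I: 0.175324; II: 0.6; III: 0.00233715.
By total probability, P(X > 10.3) = 0.34·0.175324 + 0.32·0.6 + 0.34·0.00233715 = 0.252405.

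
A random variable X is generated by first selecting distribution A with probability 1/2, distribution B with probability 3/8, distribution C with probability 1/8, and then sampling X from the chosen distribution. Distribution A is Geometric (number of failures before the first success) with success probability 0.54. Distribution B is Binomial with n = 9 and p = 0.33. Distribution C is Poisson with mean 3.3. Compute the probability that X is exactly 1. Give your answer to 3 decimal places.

Conditional on each component, P(X = 1): A: 0.2484; B: 0.120602; C: 0.121714.
By total probability, P(X = 1) = 0.5·0.2484 + 0.375·0.120602 + 0.125·0.121714 = 0.18464.

0.185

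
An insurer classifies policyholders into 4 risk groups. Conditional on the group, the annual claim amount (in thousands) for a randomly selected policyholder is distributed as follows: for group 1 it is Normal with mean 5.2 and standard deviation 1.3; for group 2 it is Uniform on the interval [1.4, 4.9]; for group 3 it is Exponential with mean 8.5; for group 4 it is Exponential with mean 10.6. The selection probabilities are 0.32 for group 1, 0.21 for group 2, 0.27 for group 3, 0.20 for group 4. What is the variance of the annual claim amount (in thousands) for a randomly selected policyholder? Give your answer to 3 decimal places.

Per component, 1: μ=5.2, E[X²]=28.73; 2: μ=3.15, E[X²]=10.9433; 3: μ=8.5, E[X²]=144.5; 4: μ=10.6, E[X²]=224.72.
E[X] = 0.32·5.2 + 0.21·3.15 + 0.27·8.5 + 0.2·10.6 = 6.7405.
E[X²] = 0.32·28.73 + 0.21·10.9433 + 0.27·144.5 + 0.2·224.72 = 95.4507.
Var(X) = E[X²] − (E[X])² = 95.4507 − 45.4343 = 50.0164.

50.016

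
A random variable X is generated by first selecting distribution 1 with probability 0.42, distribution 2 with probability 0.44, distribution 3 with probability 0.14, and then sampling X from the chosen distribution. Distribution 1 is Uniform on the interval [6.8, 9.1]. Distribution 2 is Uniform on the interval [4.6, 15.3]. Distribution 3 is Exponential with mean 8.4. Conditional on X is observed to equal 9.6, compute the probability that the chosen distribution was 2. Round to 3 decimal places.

0.886

Likelihoods f(9.6 | ·): 1: 0; 2: 0.0934579; 3: 0.0379651.
Posterior ∝ prior × likelihood. Numerator for 2: 0.44·0.0934579 = 0.0411215.
Normalizing constant: 0.42·0 + 0.44·0.0934579 + 0.14·0.0379651 = 0.0464366.
P(2 | observation) = 0.0411215 / 0.0464366 = 0.885541.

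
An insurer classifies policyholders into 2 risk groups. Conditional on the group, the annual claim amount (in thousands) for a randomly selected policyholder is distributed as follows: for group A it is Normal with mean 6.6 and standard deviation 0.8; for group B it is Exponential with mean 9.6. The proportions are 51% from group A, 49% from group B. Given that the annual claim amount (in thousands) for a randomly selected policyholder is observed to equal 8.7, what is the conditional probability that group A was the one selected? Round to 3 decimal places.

Likelihoods f(8.7 | ·): A: 0.0159052; B: 0.0420871.
Posterior ∝ prior × likelihood. Numerator for A: 0.51·0.0159052 = 0.00811167.
Normalizing constant: 0.51·0.0159052 + 0.49·0.0420871 = 0.0287344.
P(A | observation) = 0.00811167 / 0.0287344 = 0.282298.

0.282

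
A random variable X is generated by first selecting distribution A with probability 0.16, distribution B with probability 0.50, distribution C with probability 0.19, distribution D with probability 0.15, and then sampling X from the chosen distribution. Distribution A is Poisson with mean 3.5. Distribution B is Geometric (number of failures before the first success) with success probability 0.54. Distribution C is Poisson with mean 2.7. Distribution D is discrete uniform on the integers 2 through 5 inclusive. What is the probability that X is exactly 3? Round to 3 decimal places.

0.140

Conditional on each component, P(X = 3): A: 0.215785; B: 0.0525614; C: 0.220468; D: 0.25.
By total probability, P(X = 3) = 0.16·0.215785 + 0.5·0.0525614 + 0.19·0.220468 + 0.15·0.25 = 0.140195.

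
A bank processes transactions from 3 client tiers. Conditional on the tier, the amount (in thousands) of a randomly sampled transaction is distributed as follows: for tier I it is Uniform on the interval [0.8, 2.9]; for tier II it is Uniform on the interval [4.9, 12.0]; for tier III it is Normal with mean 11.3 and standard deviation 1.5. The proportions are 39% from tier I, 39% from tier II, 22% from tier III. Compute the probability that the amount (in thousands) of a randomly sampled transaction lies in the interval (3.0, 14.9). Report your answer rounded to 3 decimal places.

Conditional on each tier, P(3.0 < X < 14.9): I: 0; II: 1; III: 0.991802.
By total probability, P(3.0 < X < 14.9) = 0.39·0 + 0.39·1 + 0.22·0.991802 = 0.608197.

0.608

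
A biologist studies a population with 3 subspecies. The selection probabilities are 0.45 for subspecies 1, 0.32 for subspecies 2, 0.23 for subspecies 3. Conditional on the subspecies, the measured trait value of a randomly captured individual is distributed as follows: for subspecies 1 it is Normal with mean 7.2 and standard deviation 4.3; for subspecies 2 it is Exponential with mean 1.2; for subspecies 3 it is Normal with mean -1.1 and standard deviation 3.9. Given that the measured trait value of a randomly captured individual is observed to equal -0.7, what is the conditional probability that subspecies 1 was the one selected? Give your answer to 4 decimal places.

0.2481

Likelihoods f(-0.7 | ·): 1: 0.0171592; 2: 0; 3: 0.101756.
Posterior ∝ prior × likelihood. Numerator for 1: 0.45·0.0171592 = 0.00772163.
Normalizing constant: 0.45·0.0171592 + 0.32·0 + 0.23·0.101756 = 0.0311256.
P(1 | observation) = 0.00772163 / 0.0311256 = 0.24808.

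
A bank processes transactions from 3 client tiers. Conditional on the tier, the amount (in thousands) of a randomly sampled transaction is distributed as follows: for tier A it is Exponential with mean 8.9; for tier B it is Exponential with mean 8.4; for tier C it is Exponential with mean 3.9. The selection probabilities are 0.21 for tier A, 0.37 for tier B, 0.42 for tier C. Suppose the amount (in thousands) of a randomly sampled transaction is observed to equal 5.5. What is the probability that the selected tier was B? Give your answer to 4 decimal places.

Likelihoods f(5.5 | ·): A: 0.0605656; B: 0.0618531; C: 0.0625848.
Posterior ∝ prior × likelihood. Numerator for B: 0.37·0.0618531 = 0.0228856.
Normalizing constant: 0.21·0.0605656 + 0.37·0.0618531 + 0.42·0.0625848 = 0.06189.
P(B | observation) = 0.0228856 / 0.06189 = 0.369779.

0.3698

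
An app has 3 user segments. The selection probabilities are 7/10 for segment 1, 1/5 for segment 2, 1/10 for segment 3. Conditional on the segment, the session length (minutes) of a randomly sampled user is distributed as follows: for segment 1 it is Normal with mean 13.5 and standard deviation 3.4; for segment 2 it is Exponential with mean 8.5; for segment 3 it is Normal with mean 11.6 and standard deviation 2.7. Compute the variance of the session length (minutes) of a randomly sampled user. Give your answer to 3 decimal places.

Per component, 1: μ=13.5, E[X²]=193.81; 2: μ=8.5, E[X²]=144.5; 3: μ=11.6, E[X²]=141.85.
E[X] = 0.7·13.5 + 0.2·8.5 + 0.1·11.6 = 12.31.
E[X²] = 0.7·193.81 + 0.2·144.5 + 0.1·141.85 = 178.752.
Var(X) = E[X²] − (E[X])² = 178.752 − 151.536 = 27.2159.

27.216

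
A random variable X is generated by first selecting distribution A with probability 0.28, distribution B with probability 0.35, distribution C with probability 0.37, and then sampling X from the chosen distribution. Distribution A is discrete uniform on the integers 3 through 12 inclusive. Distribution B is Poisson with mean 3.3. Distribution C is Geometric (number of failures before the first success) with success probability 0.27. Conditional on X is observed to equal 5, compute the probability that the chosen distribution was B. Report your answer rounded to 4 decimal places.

0.4636

Likelihoods P(X=5 | ·): A: 0.1; B: 0.120286; C: 0.0559729.
Posterior ∝ prior × likelihood. Numerator for B: 0.35·0.120286 = 0.0421003.
Normalizing constant: 0.28·0.1 + 0.35·0.120286 + 0.37·0.0559729 = 0.0908102.
P(B | observation) = 0.0421003 / 0.0908102 = 0.463607.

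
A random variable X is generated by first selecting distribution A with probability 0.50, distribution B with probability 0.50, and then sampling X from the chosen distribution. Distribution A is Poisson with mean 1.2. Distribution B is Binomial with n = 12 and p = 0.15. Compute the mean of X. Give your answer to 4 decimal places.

Component means — A: 1.2; B: 1.8.
E[X] = 0.5·1.2 + 0.5·1.8 = 1.5.

1.5000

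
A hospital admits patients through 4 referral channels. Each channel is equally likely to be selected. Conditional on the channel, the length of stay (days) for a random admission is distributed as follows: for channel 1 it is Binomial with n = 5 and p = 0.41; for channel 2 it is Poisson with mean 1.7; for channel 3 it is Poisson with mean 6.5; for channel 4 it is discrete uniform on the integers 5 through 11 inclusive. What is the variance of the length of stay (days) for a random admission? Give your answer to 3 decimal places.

10.872

Per component, 1: μ=2.05, E[X²]=5.412; 2: μ=1.7, E[X²]=4.59; 3: μ=6.5, E[X²]=48.75; 4: μ=8, E[X²]=68.
E[X] = 0.25·2.05 + 0.25·1.7 + 0.25·6.5 + 0.25·8 = 4.5625.
E[X²] = 0.25·5.412 + 0.25·4.59 + 0.25·48.75 + 0.25·68 = 31.688.
Var(X) = E[X²] − (E[X])² = 31.688 − 20.8164 = 10.8716.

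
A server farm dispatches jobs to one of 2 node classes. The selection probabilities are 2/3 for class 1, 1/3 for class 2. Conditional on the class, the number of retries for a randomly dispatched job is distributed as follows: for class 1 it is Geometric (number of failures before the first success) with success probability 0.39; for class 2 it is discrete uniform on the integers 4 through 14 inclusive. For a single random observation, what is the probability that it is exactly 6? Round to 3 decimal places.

0.044

Conditional on each class, P(X = 6): 1: 0.0200929; 2: 0.0909091.
By total probability, P(X = 6) = 0.666667·0.0200929 + 0.333333·0.0909091 = 0.0436983.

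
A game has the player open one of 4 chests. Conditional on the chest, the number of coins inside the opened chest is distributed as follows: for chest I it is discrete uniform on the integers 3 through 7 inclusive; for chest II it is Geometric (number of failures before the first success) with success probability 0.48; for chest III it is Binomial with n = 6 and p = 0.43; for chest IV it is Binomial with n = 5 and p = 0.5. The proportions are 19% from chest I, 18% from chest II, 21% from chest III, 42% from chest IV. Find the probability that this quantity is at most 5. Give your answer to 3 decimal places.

0.919

Conditional on each chest, P(X ≤ 5): I: 0.6; II: 0.980229; III: 0.993679; IV: 1.
By total probability, P(X ≤ 5) = 0.19·0.6 + 0.18·0.980229 + 0.21·0.993679 + 0.42·1 = 0.919114.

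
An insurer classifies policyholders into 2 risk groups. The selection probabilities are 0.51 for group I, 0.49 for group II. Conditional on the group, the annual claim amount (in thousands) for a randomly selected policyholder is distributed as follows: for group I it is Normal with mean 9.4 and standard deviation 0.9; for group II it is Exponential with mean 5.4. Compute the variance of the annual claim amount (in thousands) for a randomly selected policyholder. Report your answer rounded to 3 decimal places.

18.700

Per component, I: μ=9.4, E[X²]=89.17; II: μ=5.4, E[X²]=58.32.
E[X] = 0.51·9.4 + 0.49·5.4 = 7.44.
E[X²] = 0.51·89.17 + 0.49·58.32 = 74.0535.
Var(X) = E[X²] − (E[X])² = 74.0535 − 55.3536 = 18.6999.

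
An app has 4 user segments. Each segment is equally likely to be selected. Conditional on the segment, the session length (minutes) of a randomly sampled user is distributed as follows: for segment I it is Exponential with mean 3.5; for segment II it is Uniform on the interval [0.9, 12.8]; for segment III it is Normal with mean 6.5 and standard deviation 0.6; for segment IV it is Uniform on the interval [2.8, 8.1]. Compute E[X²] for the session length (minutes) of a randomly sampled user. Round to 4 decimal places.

39.4692

For each component E[X²] = Var + (mean)², giving I: 24.5; II: 58.7233; III: 42.61; IV: 32.0433.
Overall E[X²] = 0.25·24.5 + 0.25·58.7233 + 0.25·42.61 + 0.25·32.0433 = 39.4692.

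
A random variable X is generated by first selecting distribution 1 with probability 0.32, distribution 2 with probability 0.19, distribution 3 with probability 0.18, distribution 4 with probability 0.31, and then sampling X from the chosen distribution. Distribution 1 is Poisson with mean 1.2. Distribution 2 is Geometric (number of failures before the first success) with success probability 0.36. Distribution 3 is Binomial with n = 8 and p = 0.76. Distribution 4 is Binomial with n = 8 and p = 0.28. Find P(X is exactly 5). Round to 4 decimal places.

0.0558

Conditional on each component, P(X = 5): 1: 0.00624556; 2: 0.0386547; 3: 0.196286; 4: 0.0359729.
By total probability, P(X = 5) = 0.32·0.00624556 + 0.19·0.0386547 + 0.18·0.196286 + 0.31·0.0359729 = 0.0558261.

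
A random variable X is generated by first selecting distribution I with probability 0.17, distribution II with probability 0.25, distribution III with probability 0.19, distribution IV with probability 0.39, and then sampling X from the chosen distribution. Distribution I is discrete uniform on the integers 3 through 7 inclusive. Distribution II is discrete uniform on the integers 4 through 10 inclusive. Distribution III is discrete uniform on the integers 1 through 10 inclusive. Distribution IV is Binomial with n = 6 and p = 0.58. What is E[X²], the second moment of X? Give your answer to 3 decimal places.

For each component E[X²] = Var + (mean)², giving I: 27; II: 53; III: 38.5; IV: 13.572.
Overall E[X²] = 0.17·27 + 0.25·53 + 0.19·38.5 + 0.39·13.572 = 30.4481.

30.448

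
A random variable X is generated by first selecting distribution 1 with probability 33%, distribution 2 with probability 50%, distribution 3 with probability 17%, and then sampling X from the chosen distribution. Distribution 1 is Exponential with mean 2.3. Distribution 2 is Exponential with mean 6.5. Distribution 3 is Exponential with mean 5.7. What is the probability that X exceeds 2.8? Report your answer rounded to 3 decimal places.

Conditional on each component, P(X > 2.8): 1: 0.296001; 2: 0.650009; 3: 0.611875.
By total probability, P(X > 2.8) = 0.33·0.296001 + 0.5·0.650009 + 0.17·0.611875 = 0.526704.

0.527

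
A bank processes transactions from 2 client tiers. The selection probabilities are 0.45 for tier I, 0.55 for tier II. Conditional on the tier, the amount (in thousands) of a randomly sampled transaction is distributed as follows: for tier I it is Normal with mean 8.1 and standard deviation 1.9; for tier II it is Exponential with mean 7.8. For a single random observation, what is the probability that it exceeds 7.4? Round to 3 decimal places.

Conditional on each tier, P(X > 7.4): I: 0.64372; II: 0.387237.
By total probability, P(X > 7.4) = 0.45·0.64372 + 0.55·0.387237 = 0.502655.

0.503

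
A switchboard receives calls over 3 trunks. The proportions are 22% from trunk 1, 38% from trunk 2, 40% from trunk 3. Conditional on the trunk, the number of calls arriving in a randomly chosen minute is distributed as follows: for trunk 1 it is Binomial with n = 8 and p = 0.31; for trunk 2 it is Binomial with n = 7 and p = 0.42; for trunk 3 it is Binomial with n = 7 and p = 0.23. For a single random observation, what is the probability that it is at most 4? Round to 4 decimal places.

0.9375

Conditional on each trunk, P(X ≤ 4): 1: 0.933897; 2: 0.883084; 3: 0.991154.
By total probability, P(X ≤ 4) = 0.22·0.933897 + 0.38·0.883084 + 0.4·0.991154 = 0.937491.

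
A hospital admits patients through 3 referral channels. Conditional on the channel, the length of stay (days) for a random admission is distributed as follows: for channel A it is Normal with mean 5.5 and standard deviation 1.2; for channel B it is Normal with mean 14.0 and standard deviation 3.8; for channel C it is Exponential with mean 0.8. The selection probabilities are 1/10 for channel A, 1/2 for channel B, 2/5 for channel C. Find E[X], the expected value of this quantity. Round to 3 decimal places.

Component means — A: 5.5; B: 14; C: 0.8.
E[X] = 0.1·5.5 + 0.5·14 + 0.4·0.8 = 7.87.

7.870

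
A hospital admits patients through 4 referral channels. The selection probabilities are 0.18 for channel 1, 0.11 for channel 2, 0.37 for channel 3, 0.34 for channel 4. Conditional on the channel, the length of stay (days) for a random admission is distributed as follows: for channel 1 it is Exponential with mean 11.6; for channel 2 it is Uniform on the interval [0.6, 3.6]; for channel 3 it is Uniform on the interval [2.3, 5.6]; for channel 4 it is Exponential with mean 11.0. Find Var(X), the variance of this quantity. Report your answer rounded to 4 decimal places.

80.8400

Per component, 1: μ=11.6, E[X²]=269.12; 2: μ=2.1, E[X²]=5.16; 3: μ=3.95, E[X²]=16.51; 4: μ=11, E[X²]=242.
E[X] = 0.18·11.6 + 0.11·2.1 + 0.37·3.95 + 0.34·11 = 7.5205.
E[X²] = 0.18·269.12 + 0.11·5.16 + 0.37·16.51 + 0.34·242 = 137.398.
Var(X) = E[X²] − (E[X])² = 137.398 − 56.5579 = 80.84.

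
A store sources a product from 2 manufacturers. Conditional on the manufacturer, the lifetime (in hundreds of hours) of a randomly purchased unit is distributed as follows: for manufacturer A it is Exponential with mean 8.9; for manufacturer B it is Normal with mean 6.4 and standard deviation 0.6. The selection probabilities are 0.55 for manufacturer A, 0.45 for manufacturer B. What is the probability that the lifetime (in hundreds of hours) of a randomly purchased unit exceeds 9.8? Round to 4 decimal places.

Conditional on each manufacturer, P(X > 9.8): A: 0.332497; B: 7.28011e-09.
By total probability, P(X > 9.8) = 0.55·0.332497 + 0.45·7.28011e-09 = 0.182874.

0.1829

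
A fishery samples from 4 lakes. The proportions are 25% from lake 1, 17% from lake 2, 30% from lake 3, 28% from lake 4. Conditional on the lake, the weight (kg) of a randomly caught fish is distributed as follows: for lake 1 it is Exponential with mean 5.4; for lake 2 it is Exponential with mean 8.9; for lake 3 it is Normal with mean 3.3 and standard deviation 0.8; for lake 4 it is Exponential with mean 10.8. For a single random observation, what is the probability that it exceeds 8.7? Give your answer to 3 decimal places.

0.239

Conditional on each lake, P(X > 8.7): 1: 0.199666; 2: 0.37624; 3: 7.39231e-12; 4: 0.44684.
By total probability, P(X > 8.7) = 0.25·0.199666 + 0.17·0.37624 + 0.3·7.39231e-12 + 0.28·0.44684 = 0.238992.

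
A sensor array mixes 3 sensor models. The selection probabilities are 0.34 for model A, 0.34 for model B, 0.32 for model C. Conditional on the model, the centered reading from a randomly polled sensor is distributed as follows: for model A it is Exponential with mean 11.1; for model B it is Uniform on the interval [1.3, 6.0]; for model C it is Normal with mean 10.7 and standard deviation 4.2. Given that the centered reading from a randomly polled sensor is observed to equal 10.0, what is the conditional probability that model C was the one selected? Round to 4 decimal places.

Likelihoods f(10.0 | ·): A: 0.0365949; B: 0; C: 0.0936761.
Posterior ∝ prior × likelihood. Numerator for C: 0.32·0.0936761 = 0.0299764.
Normalizing constant: 0.34·0.0365949 + 0.34·0 + 0.32·0.0936761 = 0.0424186.
P(C | observation) = 0.0299764 / 0.0424186 = 0.706679.

0.7067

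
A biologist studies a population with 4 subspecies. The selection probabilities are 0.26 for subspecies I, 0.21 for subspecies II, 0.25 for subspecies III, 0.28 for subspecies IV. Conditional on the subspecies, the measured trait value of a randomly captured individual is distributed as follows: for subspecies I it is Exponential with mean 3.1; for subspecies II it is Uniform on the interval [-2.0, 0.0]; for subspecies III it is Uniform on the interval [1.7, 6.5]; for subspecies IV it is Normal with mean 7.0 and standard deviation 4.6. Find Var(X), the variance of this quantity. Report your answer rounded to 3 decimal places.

16.781

Per component, I: μ=3.1, E[X²]=19.22; II: μ=-1, E[X²]=1.33333; III: μ=4.1, E[X²]=18.73; IV: μ=7, E[X²]=70.16.
E[X] = 0.26·3.1 + 0.21·-1 + 0.25·4.1 + 0.28·7 = 3.581.
E[X²] = 0.26·19.22 + 0.21·1.33333 + 0.25·18.73 + 0.28·70.16 = 29.6045.
Var(X) = E[X²] − (E[X])² = 29.6045 − 12.8236 = 16.7809.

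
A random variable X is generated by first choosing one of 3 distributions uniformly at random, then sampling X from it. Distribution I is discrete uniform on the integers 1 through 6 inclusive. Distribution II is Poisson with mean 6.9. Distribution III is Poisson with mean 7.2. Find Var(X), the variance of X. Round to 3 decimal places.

8.488

Per component, I: μ=3.5, E[X²]=15.1667; II: μ=6.9, E[X²]=54.51; III: μ=7.2, E[X²]=59.04.
E[X] = 0.333333·3.5 + 0.333333·6.9 + 0.333333·7.2 = 5.86667.
E[X²] = 0.333333·15.1667 + 0.333333·54.51 + 0.333333·59.04 = 42.9056.
Var(X) = E[X²] − (E[X])² = 42.9056 − 34.4178 = 8.48778.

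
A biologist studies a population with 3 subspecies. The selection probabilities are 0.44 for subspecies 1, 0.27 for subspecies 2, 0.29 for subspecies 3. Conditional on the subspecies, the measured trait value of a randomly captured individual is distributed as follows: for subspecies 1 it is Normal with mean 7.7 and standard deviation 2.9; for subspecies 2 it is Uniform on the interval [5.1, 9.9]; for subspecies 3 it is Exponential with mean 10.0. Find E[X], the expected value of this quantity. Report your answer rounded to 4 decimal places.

Component means — 1: 7.7; 2: 7.5; 3: 10.
E[X] = 0.44·7.7 + 0.27·7.5 + 0.29·10 = 8.313.

8.3130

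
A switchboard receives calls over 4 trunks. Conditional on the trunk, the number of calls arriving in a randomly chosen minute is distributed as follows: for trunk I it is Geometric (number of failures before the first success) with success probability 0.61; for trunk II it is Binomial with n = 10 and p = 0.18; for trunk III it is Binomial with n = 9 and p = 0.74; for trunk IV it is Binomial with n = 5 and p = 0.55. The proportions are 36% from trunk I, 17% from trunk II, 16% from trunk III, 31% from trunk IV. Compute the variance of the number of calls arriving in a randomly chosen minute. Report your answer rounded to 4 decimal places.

5.4047

Per component, I: μ=0.639344, E[X²]=1.45687; II: μ=1.8, E[X²]=4.716; III: μ=6.66, E[X²]=46.0872; IV: μ=2.75, E[X²]=8.8.
E[X] = 0.36·0.639344 + 0.17·1.8 + 0.16·6.66 + 0.31·2.75 = 2.45426.
E[X²] = 0.36·1.45687 + 0.17·4.716 + 0.16·46.0872 + 0.31·8.8 = 11.4281.
Var(X) = E[X²] − (E[X])² = 11.4281 − 6.02341 = 5.40473.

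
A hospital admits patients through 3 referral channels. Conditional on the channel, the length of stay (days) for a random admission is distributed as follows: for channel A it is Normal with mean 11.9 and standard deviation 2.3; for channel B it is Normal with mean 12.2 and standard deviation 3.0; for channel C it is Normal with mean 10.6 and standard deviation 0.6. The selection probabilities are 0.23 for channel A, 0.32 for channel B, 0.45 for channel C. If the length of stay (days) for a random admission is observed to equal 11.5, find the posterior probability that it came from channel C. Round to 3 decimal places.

Likelihoods f(11.5 | ·): A: 0.17085; B: 0.12941; C: 0.215863.
Posterior ∝ prior × likelihood. Numerator for C: 0.45·0.215863 = 0.0971382.
Normalizing constant: 0.23·0.17085 + 0.32·0.12941 + 0.45·0.215863 = 0.177845.
P(C | observation) = 0.0971382 / 0.177845 = 0.546197.

0.546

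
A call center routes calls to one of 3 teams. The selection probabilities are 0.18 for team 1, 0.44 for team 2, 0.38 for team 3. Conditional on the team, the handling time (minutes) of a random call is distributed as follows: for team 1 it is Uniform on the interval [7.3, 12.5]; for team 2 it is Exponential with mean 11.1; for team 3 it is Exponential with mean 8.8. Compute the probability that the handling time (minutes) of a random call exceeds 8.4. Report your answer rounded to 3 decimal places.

0.495

Conditional on each team, P(X > 8.4): 1: 0.788462; 2: 0.469186; 3: 0.384987.
By total probability, P(X > 8.4) = 0.18·0.788462 + 0.44·0.469186 + 0.38·0.384987 = 0.49466.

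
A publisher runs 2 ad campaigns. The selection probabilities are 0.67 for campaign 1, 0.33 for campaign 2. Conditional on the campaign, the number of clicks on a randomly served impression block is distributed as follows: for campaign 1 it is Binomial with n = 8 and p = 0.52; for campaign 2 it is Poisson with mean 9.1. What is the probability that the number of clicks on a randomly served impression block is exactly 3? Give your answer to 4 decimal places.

0.1391

Conditional on each campaign, P(X = 3): 1: 0.200634; 2: 0.0140247.
By total probability, P(X = 3) = 0.67·0.200634 + 0.33·0.0140247 = 0.139053.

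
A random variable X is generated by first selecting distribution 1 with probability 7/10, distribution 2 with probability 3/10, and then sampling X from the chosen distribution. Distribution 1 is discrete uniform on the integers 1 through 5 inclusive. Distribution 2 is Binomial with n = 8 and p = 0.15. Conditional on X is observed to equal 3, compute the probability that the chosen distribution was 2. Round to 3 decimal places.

0.152

Likelihoods P(X=3 | ·): 1: 0.2; 2: 0.0838603.
Posterior ∝ prior × likelihood. Numerator for 2: 0.3·0.0838603 = 0.0251581.
Normalizing constant: 0.7·0.2 + 0.3·0.0838603 = 0.165158.
P(2 | observation) = 0.0251581 / 0.165158 = 0.152327.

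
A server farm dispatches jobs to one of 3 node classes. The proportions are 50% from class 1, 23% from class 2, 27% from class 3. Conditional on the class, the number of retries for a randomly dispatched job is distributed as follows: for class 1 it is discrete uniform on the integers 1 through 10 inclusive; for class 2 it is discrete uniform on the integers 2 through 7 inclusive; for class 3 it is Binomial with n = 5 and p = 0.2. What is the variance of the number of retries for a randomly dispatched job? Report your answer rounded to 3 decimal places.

8.621

Per component, 1: μ=5.5, E[X²]=38.5; 2: μ=4.5, E[X²]=23.1667; 3: μ=1, E[X²]=1.8.
E[X] = 0.5·5.5 + 0.23·4.5 + 0.27·1 = 4.055.
E[X²] = 0.5·38.5 + 0.23·23.1667 + 0.27·1.8 = 25.0643.
Var(X) = E[X²] − (E[X])² = 25.0643 − 16.443 = 8.62131.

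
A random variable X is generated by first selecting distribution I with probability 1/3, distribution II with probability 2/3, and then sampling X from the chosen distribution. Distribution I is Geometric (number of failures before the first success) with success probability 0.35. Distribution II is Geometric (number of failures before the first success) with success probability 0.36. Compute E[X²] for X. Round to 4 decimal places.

8.3175

For each component E[X²] = Var + (mean)², giving I: 8.7551; II: 8.09877.
Overall E[X²] = 0.333333·8.7551 + 0.666667·8.09877 = 8.31754.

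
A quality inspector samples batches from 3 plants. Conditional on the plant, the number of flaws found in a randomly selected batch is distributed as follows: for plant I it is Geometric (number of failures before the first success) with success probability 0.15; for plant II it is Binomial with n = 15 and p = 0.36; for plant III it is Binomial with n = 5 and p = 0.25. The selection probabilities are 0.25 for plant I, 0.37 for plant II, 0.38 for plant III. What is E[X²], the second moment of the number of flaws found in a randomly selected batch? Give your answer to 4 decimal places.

30.4901

For each component E[X²] = Var + (mean)², giving I: 69.8889; II: 32.616; III: 2.5.
Overall E[X²] = 0.25·69.8889 + 0.37·32.616 + 0.38·2.5 = 30.4901.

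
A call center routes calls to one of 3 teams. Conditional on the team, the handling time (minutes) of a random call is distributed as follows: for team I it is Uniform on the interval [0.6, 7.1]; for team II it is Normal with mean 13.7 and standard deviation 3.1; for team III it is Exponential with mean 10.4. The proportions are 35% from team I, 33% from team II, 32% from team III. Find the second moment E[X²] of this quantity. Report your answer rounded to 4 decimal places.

For each component E[X²] = Var + (mean)², giving I: 18.3433; II: 197.3; III: 216.32.
Overall E[X²] = 0.35·18.3433 + 0.33·197.3 + 0.32·216.32 = 140.752.

140.7516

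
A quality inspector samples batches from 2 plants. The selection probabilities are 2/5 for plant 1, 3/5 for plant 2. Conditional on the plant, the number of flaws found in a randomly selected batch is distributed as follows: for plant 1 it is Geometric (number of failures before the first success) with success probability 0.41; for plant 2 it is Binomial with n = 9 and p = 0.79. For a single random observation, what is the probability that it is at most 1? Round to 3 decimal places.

0.261

Conditional on each plant, P(X ≤ 1): 1: 0.6519; 2: 2.76863e-05.
By total probability, P(X ≤ 1) = 0.4·0.6519 + 0.6·2.76863e-05 = 0.260777.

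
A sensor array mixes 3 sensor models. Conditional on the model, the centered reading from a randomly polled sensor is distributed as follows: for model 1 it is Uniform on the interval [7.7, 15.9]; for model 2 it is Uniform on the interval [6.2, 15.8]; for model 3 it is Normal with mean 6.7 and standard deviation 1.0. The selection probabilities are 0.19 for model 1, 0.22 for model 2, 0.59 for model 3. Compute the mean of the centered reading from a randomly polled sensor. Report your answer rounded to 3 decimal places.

8.615

Component means — 1: 11.8; 2: 11; 3: 6.7.
E[X] = 0.19·11.8 + 0.22·11 + 0.59·6.7 = 8.615.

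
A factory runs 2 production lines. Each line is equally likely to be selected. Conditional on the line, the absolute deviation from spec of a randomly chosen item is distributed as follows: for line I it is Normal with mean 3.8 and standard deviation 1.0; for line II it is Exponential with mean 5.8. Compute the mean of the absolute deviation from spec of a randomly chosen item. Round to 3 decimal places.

Component means — I: 3.8; II: 5.8.
E[X] = 0.5·3.8 + 0.5·5.8 = 4.8.

4.800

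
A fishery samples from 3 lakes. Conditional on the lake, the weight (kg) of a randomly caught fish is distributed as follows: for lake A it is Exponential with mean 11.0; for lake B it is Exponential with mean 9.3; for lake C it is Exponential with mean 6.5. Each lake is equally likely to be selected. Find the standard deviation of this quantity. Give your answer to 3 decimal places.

Per component, A: μ=11, E[X²]=242; B: μ=9.3, E[X²]=172.98; C: μ=6.5, E[X²]=84.5.
E[X] = 0.333333·11 + 0.333333·9.3 + 0.333333·6.5 = 8.93333.
E[X²] = 0.333333·242 + 0.333333·172.98 + 0.333333·84.5 = 166.493.
Var(X) = E[X²] − (E[X])² = 166.493 − 79.8044 = 86.6889.
SD(X) = √86.6889 = 9.31069.

9.311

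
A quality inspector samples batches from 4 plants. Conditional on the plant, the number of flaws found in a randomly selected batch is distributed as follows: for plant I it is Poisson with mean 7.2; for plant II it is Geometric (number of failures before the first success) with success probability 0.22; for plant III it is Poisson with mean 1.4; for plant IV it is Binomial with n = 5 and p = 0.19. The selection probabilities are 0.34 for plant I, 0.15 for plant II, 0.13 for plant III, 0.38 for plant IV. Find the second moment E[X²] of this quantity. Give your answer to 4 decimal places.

25.4487

For each component E[X²] = Var + (mean)², giving I: 59.04; II: 28.686; III: 3.36; IV: 1.672.
Overall E[X²] = 0.34·59.04 + 0.15·28.686 + 0.13·3.36 + 0.38·1.672 = 25.4487.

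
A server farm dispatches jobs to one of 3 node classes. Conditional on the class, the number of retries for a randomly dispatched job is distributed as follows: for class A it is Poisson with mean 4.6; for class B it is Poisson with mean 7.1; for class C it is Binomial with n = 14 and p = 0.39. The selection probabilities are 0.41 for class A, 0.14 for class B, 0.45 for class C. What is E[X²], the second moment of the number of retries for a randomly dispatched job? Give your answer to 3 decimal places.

33.527

For each component E[X²] = Var + (mean)², giving A: 25.76; B: 57.51; C: 33.1422.
Overall E[X²] = 0.41·25.76 + 0.14·57.51 + 0.45·33.1422 = 33.527.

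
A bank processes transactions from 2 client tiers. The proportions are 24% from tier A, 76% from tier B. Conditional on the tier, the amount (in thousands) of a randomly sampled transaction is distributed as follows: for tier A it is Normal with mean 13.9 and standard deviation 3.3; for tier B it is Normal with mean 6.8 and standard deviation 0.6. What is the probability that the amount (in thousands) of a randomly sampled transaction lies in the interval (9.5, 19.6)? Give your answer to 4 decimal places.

0.2080

Conditional on each tier, P(9.5 < X < 19.6): A: 0.866729; B: 3.39767e-06.
By total probability, P(9.5 < X < 19.6) = 0.24·0.866729 + 0.76·3.39767e-06 = 0.208018.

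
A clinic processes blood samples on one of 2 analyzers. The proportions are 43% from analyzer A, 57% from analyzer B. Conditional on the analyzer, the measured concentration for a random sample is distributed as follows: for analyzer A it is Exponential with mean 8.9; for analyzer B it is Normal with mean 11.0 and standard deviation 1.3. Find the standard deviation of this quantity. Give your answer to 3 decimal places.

Per component, A: μ=8.9, E[X²]=158.42; B: μ=11, E[X²]=122.69.
E[X] = 0.43·8.9 + 0.57·11 = 10.097.
E[X²] = 0.43·158.42 + 0.57·122.69 = 138.054.
Var(X) = E[X²] − (E[X])² = 138.054 − 101.949 = 36.1045.
SD(X) = √36.1045 = 6.0087.

6.009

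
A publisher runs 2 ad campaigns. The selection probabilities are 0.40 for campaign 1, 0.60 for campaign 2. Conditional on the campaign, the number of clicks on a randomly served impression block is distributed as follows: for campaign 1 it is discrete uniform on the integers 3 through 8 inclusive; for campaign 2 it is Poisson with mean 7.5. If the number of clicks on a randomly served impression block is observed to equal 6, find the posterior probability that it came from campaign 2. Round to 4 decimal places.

0.5517

Likelihoods P(X=6 | ·): 1: 0.166667; 2: 0.136718.
Posterior ∝ prior × likelihood. Numerator for 2: 0.6·0.136718 = 0.0820309.
Normalizing constant: 0.4·0.166667 + 0.6·0.136718 = 0.148698.
P(2 | observation) = 0.0820309 / 0.148698 = 0.551663.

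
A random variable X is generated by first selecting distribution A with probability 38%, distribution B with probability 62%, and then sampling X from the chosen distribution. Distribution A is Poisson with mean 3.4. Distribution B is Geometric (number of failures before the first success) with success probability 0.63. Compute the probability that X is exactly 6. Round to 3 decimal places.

0.028

Conditional on each component, P(X = 6): A: 0.0716044; B: 0.00161641.
By total probability, P(X = 6) = 0.38·0.0716044 + 0.62·0.00161641 = 0.0282118.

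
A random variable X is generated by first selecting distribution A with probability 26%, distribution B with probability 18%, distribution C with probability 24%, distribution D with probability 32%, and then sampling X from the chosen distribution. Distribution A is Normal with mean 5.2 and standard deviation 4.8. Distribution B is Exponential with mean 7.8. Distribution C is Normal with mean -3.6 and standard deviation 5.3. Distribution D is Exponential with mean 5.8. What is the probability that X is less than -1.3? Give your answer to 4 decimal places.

Conditional on each component, P(X < -1.3): A: 0.0878416; B: 0; C: 0.667842; D: 0.
By total probability, P(X < -1.3) = 0.26·0.0878416 + 0.18·0 + 0.24·0.667842 + 0.32·0 = 0.183121.

0.1831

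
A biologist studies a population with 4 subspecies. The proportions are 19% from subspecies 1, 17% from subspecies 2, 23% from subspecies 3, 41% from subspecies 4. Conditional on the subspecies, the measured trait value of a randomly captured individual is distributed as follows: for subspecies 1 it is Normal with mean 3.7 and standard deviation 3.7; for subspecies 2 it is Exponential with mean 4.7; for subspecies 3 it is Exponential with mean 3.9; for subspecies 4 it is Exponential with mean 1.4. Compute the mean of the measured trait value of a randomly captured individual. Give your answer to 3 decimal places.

2.973

Component means — 1: 3.7; 2: 4.7; 3: 3.9; 4: 1.4.
E[X] = 0.19·3.7 + 0.17·4.7 + 0.23·3.9 + 0.41·1.4 = 2.973.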